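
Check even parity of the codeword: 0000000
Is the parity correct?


Number of 1s: 0

Yes, parity is correct (0 ones)


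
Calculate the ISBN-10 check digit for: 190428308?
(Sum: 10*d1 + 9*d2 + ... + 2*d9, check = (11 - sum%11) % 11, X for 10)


Weighted sum: 199
199 mod 11 = 1

Check digit: X


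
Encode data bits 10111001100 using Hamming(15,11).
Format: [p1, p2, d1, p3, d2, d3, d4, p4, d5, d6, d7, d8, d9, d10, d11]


Parity bits: p1=0, p2=1, p3=0, p4=1

011001111001100


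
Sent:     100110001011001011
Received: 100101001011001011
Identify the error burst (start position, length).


XOR: 000011000000000000

Burst at position 4, length 2


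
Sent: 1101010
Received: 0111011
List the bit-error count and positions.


XOR: 1010001

3 error(s) at position(s): 0, 2, 6


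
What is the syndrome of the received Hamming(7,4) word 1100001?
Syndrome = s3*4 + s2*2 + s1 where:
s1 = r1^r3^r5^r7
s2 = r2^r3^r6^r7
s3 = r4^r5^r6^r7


s1=0, s2=0, s3=1

Syndrome = 4 (error at position 4)


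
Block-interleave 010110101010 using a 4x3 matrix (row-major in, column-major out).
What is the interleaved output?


Matrix:
  010
  110
  101
  010
Read columns: 011011010010

011011010010


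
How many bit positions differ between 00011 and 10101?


XOR: 10110
Count of 1s: 3

3


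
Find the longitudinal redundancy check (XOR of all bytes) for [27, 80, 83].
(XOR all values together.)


XOR chain: 27 ^ 80 ^ 83 = 24

24


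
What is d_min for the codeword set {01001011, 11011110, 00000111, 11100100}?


Comparing all pairs, minimum distance: 3
Can detect 2 errors, correct 1 errors

3


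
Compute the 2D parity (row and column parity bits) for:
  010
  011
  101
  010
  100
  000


Row parities: 100110
Column parities: 010

Row P: 100110, Col P: 010, Corner: 1


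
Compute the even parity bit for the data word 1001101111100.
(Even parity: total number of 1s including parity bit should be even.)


Number of 1s in data: 8
Parity bit: 0

0


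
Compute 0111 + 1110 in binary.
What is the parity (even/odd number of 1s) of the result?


0111 = 7
1110 = 14
Sum = 21 = 10101
1s count = 3

odd parity (3 ones in 10101)


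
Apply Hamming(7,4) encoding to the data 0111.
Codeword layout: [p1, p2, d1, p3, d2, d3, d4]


Parity bits: p1=0, p2=0, p3=1

0001111


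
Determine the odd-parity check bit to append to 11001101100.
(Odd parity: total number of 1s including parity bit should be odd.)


Number of 1s in data: 6
Parity bit: 1

1


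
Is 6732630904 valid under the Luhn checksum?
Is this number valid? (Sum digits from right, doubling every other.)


Luhn sum = 37
37 mod 10 = 7

Invalid (Luhn sum mod 10 = 7)


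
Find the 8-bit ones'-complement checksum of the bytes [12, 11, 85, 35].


Sum = 143 mod 256 = 143
Complement = 112

112


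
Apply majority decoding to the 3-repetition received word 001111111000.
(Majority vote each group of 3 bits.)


Groups: 001, 111, 111, 000
Majority votes: 0110

0110


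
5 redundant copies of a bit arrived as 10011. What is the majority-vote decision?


Ones: 3 out of 5
Threshold: 3

1 (3/5 voted 1)


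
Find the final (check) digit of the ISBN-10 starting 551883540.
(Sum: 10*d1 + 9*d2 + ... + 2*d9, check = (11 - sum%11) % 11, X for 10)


Weighted sum: 254
254 mod 11 = 1

Check digit: X


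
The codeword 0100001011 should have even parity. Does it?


Number of 1s: 4

Yes, parity is correct (4 ones)


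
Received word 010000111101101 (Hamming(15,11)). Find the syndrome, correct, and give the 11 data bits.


Syndrome = 0: no error detected

Data: 00011101101 (no errors)


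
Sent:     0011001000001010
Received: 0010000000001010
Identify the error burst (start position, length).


XOR: 0001001000000000

Burst at position 3, length 4


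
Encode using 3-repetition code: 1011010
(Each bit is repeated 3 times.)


Each bit -> 3 copies

111000111111000111000


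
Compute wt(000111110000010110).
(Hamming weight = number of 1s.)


Counting 1s in 000111110000010110

8


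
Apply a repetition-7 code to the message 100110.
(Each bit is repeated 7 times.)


Each bit -> 7 copies

111111100000000000000111111111111110000000


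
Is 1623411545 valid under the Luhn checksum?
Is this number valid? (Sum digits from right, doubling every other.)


Luhn sum = 44
44 mod 10 = 4

Invalid (Luhn sum mod 10 = 4)


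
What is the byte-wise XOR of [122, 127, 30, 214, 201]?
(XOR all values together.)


XOR chain: 122 ^ 127 ^ 30 ^ 214 ^ 201 = 4

4


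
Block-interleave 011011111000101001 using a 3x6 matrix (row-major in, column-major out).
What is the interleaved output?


Matrix:
  011011
  111000
  101001
Read columns: 011110111000100101

011110111000100101


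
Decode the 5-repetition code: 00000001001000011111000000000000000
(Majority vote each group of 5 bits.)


Groups: 00000, 00100, 10000, 11111, 00000, 00000, 00000
Majority votes: 0001000

0001000


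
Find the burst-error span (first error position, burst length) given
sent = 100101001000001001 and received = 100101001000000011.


XOR: 000000000000001010

Burst at position 14, length 3


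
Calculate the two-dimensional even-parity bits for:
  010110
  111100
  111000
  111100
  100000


Row parities: 10101
Column parities: 001110

Row P: 10101, Col P: 001110, Corner: 1


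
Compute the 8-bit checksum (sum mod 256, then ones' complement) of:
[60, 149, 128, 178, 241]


Sum = 756 mod 256 = 244
Complement = 11

11


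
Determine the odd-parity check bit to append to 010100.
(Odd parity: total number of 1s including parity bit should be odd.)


Number of 1s in data: 2
Parity bit: 1

1


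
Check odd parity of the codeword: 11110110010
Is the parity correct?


Number of 1s: 7

Yes, parity is correct (7 ones)


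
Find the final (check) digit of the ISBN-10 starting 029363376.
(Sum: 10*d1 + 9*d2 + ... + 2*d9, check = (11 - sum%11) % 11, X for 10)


Weighted sum: 207
207 mod 11 = 9

Check digit: 2


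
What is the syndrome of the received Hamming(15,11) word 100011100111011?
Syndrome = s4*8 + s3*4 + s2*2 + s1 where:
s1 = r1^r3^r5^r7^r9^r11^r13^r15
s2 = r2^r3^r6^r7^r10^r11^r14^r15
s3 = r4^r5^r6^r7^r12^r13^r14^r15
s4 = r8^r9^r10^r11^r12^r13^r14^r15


s1=1, s2=0, s3=0, s4=1

Syndrome = 9 (error at position 9)


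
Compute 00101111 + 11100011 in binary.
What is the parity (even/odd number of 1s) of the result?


00101111 = 47
11100011 = 227
Sum = 274 = 100010010
1s count = 3

odd parity (3 ones in 100010010)


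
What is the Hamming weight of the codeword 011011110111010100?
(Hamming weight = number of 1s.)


Counting 1s in 011011110111010100

11


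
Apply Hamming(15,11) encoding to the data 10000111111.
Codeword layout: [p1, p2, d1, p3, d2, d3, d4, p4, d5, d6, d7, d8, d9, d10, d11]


Parity bits: p1=0, p2=1, p3=0, p4=0

011000000111111


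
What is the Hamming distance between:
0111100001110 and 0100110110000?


XOR: 0011010111110
Count of 1s: 8

8


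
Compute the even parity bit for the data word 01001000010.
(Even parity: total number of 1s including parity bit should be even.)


Number of 1s in data: 3
Parity bit: 1

1


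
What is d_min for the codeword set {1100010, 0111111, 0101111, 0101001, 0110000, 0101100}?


Comparing all pairs, minimum distance: 1
Can detect 0 errors, correct 0 errors

1


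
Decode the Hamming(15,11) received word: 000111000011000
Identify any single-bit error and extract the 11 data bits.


Syndrome = 0: no error detected

Data: 01100011000 (no errors)


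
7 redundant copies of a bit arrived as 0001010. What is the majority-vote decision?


Ones: 2 out of 7
Threshold: 4

0 (2/7 voted 1)


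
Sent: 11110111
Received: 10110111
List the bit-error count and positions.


XOR: 01000000

1 error(s) at position(s): 1


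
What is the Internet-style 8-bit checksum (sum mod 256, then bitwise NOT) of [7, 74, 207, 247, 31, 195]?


Sum = 761 mod 256 = 249
Complement = 6

6


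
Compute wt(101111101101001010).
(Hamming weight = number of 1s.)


Counting 1s in 101111101101001010

11


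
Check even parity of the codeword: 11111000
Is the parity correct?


Number of 1s: 5

No, parity error (5 ones)


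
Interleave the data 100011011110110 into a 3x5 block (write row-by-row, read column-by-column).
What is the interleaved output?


Matrix:
  10001
  10111
  10110
Read columns: 111000011011110

111000011011110


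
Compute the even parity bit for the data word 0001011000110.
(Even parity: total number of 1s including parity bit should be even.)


Number of 1s in data: 5
Parity bit: 1

1


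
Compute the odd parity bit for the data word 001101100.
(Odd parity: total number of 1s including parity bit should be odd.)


Number of 1s in data: 4
Parity bit: 1

1


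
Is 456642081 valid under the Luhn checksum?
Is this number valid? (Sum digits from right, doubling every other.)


Luhn sum = 30
30 mod 10 = 0

Valid (Luhn sum mod 10 = 0)


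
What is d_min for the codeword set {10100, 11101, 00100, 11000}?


Comparing all pairs, minimum distance: 1
Can detect 0 errors, correct 0 errors

1


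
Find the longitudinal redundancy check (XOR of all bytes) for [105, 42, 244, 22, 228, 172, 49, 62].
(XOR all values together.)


XOR chain: 105 ^ 42 ^ 244 ^ 22 ^ 228 ^ 172 ^ 49 ^ 62 = 230

230


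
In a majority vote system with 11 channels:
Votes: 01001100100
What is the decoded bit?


Ones: 4 out of 11
Threshold: 6

0 (4/11 voted 1)


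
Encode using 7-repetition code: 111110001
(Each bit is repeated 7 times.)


Each bit -> 7 copies

111111111111111111111111111111111110000000000000000000001111111


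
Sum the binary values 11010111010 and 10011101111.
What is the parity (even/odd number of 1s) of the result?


11010111010 = 1722
10011101111 = 1263
Sum = 2985 = 101110101001
1s count = 7

odd parity (7 ones in 101110101001)


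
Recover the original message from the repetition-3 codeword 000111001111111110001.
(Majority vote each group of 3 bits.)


Groups: 000, 111, 001, 111, 111, 110, 001
Majority votes: 0101110

0101110


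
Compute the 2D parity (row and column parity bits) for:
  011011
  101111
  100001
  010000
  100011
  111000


Row parities: 010111
Column parities: 011110

Row P: 010111, Col P: 011110, Corner: 0


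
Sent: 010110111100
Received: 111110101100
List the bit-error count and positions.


XOR: 101000010000

3 error(s) at position(s): 0, 2, 7


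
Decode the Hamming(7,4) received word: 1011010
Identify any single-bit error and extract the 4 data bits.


Syndrome = 0: no error detected

Data: 1010 (no errors)


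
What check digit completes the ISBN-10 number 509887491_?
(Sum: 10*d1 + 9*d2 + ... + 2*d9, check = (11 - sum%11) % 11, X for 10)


Weighted sum: 306
306 mod 11 = 9

Check digit: 2


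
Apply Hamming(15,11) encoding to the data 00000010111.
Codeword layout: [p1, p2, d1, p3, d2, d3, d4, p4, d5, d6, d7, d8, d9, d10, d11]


Parity bits: p1=1, p2=1, p3=1, p4=0

110100000010111


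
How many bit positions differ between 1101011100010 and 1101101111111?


XOR: 0000110011101
Count of 1s: 6

6


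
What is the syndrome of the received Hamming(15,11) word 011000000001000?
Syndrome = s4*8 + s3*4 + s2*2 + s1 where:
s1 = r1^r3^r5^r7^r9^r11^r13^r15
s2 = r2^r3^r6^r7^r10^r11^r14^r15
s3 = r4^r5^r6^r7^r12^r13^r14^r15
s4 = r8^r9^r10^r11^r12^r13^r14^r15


s1=1, s2=0, s3=1, s4=1

Syndrome = 13 (error at position 13)


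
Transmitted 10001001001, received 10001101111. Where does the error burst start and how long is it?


XOR: 00000100110

Burst at position 5, length 5


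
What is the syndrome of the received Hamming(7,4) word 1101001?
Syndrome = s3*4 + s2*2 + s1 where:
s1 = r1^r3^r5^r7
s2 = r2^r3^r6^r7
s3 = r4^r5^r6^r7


s1=0, s2=0, s3=0

Syndrome = 0 (no error)


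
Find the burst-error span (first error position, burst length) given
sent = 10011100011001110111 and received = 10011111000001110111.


XOR: 00000011011000000000

Burst at position 6, length 5


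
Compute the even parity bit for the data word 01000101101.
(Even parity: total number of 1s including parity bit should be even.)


Number of 1s in data: 5
Parity bit: 1

1


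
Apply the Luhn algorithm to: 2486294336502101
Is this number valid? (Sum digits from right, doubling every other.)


Luhn sum = 64
64 mod 10 = 4

Invalid (Luhn sum mod 10 = 4)


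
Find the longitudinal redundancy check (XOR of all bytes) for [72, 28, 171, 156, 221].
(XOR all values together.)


XOR chain: 72 ^ 28 ^ 171 ^ 156 ^ 221 = 190

190


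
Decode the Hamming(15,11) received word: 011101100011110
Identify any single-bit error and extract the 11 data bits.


Syndrome = 0: no error detected

Data: 10110011110 (no errors)


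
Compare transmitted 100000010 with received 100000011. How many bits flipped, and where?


XOR: 000000001

1 error(s) at position(s): 8


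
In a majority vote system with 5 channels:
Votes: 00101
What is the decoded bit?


Ones: 2 out of 5
Threshold: 3

0 (2/5 voted 1)


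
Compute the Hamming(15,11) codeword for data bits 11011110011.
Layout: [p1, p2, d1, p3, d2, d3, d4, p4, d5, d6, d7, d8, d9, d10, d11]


Parity bits: p1=0, p2=0, p3=0, p4=1

001010111110011


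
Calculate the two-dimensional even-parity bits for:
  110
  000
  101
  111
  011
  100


Row parities: 000101
Column parities: 011

Row P: 000101, Col P: 011, Corner: 0


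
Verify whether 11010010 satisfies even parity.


Number of 1s: 4

Yes, parity is correct (4 ones)


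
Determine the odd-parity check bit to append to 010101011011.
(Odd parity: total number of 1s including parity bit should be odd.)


Number of 1s in data: 7
Parity bit: 0

0


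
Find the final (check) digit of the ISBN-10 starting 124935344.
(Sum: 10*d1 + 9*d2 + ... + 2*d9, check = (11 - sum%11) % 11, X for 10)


Weighted sum: 198
198 mod 11 = 0

Check digit: 0


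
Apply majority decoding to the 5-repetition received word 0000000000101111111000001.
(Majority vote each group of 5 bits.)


Groups: 00000, 00000, 10111, 11110, 00001
Majority votes: 00110

00110


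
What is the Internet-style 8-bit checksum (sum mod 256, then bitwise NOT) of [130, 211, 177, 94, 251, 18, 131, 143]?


Sum = 1155 mod 256 = 131
Complement = 124

124


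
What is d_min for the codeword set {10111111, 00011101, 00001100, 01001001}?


Comparing all pairs, minimum distance: 2
Can detect 1 errors, correct 0 errors

2


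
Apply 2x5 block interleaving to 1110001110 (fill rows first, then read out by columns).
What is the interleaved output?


Matrix:
  11100
  01110
Read columns: 1011110100

1011110100


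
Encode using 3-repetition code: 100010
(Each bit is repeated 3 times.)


Each bit -> 3 copies

111000000000111000


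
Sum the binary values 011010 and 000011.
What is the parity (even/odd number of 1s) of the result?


011010 = 26
000011 = 3
Sum = 29 = 11101
1s count = 4

even parity (4 ones in 11101)


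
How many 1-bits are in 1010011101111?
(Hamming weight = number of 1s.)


Counting 1s in 1010011101111

9


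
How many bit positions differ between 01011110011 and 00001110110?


XOR: 01010000101
Count of 1s: 4

4


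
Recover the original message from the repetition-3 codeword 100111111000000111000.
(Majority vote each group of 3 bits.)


Groups: 100, 111, 111, 000, 000, 111, 000
Majority votes: 0110010

0110010


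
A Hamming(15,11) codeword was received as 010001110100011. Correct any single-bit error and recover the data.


Syndrome = 0: no error detected

Data: 00110100011 (no errors)


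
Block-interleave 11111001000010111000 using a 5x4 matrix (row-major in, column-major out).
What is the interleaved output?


Matrix:
  1111
  1001
  0000
  1011
  1000
Read columns: 11011100001001011010

11011100001001011010


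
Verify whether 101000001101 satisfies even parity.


Number of 1s: 5

No, parity error (5 ones)


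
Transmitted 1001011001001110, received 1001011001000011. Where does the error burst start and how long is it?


XOR: 0000000000001101

Burst at position 12, length 4


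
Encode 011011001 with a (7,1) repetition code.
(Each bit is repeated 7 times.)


Each bit -> 7 copies

000000011111111111111000000011111111111111000000000000001111111


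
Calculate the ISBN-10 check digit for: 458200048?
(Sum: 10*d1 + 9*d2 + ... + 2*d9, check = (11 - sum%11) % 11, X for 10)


Weighted sum: 191
191 mod 11 = 4

Check digit: 7


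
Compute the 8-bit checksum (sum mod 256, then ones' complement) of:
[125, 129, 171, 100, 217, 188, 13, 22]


Sum = 965 mod 256 = 197
Complement = 58

58


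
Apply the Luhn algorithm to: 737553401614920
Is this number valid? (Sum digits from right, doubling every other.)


Luhn sum = 62
62 mod 10 = 2

Invalid (Luhn sum mod 10 = 2)


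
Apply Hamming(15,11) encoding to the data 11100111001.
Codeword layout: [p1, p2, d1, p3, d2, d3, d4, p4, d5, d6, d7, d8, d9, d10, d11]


Parity bits: p1=0, p2=1, p3=0, p4=0

011011000111001


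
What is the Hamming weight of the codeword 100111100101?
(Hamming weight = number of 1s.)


Counting 1s in 100111100101

7


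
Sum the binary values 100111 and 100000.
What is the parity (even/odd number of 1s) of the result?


100111 = 39
100000 = 32
Sum = 71 = 1000111
1s count = 4

even parity (4 ones in 1000111)


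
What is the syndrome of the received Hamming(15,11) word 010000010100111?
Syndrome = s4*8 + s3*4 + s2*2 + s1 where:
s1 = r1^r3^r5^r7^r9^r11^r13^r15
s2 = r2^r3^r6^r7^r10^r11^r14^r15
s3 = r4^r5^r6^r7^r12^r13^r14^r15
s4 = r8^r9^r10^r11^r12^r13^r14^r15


s1=0, s2=0, s3=1, s4=1

Syndrome = 12 (error at position 12)


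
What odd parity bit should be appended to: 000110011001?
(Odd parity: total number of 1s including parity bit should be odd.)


Number of 1s in data: 5
Parity bit: 0

0


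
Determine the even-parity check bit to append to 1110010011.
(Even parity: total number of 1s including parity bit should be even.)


Number of 1s in data: 6
Parity bit: 0

0


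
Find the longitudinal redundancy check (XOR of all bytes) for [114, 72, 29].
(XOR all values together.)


XOR chain: 114 ^ 72 ^ 29 = 39

39


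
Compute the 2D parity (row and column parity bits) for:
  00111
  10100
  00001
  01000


Row parities: 1011
Column parities: 11010

Row P: 1011, Col P: 11010, Corner: 1


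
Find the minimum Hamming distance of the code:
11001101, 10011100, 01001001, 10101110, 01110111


Comparing all pairs, minimum distance: 2
Can detect 1 errors, correct 0 errors

2


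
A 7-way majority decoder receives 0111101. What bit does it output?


Ones: 5 out of 7
Threshold: 4

1 (5/7 voted 1)


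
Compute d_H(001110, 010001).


XOR: 011111
Count of 1s: 5

5


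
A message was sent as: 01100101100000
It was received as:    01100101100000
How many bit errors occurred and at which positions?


XOR: 00000000000000

0 errors (received matches sent)


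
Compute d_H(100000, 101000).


XOR: 001000
Count of 1s: 1

1


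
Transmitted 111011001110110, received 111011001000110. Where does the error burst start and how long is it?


XOR: 000000000110000

Burst at position 9, length 2


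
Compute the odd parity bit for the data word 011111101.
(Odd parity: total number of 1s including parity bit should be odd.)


Number of 1s in data: 7
Parity bit: 0

0


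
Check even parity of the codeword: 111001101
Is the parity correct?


Number of 1s: 6

Yes, parity is correct (6 ones)


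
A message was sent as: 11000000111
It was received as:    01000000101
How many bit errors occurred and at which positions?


XOR: 10000000010

2 error(s) at position(s): 0, 9


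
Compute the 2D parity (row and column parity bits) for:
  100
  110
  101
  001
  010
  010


Row parities: 100111
Column parities: 110

Row P: 100111, Col P: 110, Corner: 0


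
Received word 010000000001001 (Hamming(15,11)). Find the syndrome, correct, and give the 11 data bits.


Syndrome = 1: error at position 1

Data: 00000001001 (corrected bit 1)


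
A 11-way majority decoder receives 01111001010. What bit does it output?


Ones: 6 out of 11
Threshold: 6

1 (6/11 voted 1)


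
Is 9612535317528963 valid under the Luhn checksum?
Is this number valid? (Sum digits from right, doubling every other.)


Luhn sum = 61
61 mod 10 = 1

Invalid (Luhn sum mod 10 = 1)


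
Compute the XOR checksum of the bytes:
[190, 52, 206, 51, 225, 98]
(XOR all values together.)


XOR chain: 190 ^ 52 ^ 206 ^ 51 ^ 225 ^ 98 = 244

244


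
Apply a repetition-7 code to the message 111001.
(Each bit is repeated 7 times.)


Each bit -> 7 copies

111111111111111111111000000000000001111111


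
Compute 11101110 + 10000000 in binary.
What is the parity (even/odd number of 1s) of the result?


11101110 = 238
10000000 = 128
Sum = 366 = 101101110
1s count = 6

even parity (6 ones in 101101110)


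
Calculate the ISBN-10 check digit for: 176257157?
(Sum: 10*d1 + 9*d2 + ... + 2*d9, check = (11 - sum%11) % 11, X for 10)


Weighted sum: 233
233 mod 11 = 2

Check digit: 9


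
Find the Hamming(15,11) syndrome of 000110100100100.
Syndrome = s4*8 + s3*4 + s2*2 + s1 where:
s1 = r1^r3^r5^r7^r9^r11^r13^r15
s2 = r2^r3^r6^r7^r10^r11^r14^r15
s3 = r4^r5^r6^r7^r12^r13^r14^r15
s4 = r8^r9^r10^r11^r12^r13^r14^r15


s1=1, s2=0, s3=0, s4=0

Syndrome = 1 (error at position 1)


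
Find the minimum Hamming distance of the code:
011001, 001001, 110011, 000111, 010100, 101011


Comparing all pairs, minimum distance: 1
Can detect 0 errors, correct 0 errors

1


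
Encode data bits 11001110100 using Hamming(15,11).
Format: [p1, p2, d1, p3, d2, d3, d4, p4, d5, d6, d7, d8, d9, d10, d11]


Parity bits: p1=1, p2=1, p3=0, p4=0

111010001110100


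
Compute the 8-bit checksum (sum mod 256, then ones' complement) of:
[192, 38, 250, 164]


Sum = 644 mod 256 = 132
Complement = 123

123


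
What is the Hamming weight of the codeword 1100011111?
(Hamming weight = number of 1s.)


Counting 1s in 1100011111

7


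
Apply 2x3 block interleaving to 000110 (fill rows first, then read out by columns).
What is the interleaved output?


Matrix:
  000
  110
Read columns: 010100

010100


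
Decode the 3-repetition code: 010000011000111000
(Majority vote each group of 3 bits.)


Groups: 010, 000, 011, 000, 111, 000
Majority votes: 001010

001010


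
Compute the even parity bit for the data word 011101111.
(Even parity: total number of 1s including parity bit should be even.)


Number of 1s in data: 7
Parity bit: 1

1


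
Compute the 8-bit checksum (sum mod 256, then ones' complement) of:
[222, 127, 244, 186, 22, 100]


Sum = 901 mod 256 = 133
Complement = 122

122


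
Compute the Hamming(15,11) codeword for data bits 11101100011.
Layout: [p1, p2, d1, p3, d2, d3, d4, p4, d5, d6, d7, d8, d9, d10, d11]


Parity bits: p1=0, p2=1, p3=0, p4=0

011011001100011


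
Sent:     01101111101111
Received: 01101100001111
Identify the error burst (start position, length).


XOR: 00000011100000

Burst at position 6, length 3


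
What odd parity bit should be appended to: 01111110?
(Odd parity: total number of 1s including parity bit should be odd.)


Number of 1s in data: 6
Parity bit: 1

1


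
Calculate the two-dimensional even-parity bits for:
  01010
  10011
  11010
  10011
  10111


Row parities: 01110
Column parities: 00111

Row P: 01110, Col P: 00111, Corner: 1


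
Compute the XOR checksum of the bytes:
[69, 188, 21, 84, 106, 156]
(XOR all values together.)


XOR chain: 69 ^ 188 ^ 21 ^ 84 ^ 106 ^ 156 = 78

78


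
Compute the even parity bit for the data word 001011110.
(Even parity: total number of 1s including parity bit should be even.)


Number of 1s in data: 5
Parity bit: 1

1


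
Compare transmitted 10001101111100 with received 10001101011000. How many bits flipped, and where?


XOR: 00000000100100

2 error(s) at position(s): 8, 11


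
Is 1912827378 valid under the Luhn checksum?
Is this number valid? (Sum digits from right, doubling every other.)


Luhn sum = 45
45 mod 10 = 5

Invalid (Luhn sum mod 10 = 5)


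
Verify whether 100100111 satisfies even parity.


Number of 1s: 5

No, parity error (5 ones)


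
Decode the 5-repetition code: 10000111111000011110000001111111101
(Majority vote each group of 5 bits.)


Groups: 10000, 11111, 10000, 11110, 00000, 11111, 11101
Majority votes: 0101011

0101011


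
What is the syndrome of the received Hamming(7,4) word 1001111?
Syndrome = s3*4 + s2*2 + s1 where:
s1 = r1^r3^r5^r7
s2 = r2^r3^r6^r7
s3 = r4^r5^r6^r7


s1=1, s2=0, s3=0

Syndrome = 1 (error at position 1)


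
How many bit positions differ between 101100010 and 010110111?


XOR: 111010101
Count of 1s: 6

6


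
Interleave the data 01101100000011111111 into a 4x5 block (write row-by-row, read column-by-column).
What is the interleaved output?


Matrix:
  01101
  10000
  00111
  11111
Read columns: 01011001101100111011

01011001101100111011


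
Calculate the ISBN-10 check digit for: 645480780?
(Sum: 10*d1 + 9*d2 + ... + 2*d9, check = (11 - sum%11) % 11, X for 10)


Weighted sum: 264
264 mod 11 = 0

Check digit: 0


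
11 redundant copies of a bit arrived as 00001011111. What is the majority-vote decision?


Ones: 6 out of 11
Threshold: 6

1 (6/11 voted 1)


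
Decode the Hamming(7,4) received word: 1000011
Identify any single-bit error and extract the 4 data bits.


Syndrome = 0: no error detected

Data: 0011 (no errors)


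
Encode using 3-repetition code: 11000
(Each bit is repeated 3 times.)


Each bit -> 3 copies

111111000000000


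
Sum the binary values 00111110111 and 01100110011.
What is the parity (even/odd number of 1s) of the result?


00111110111 = 503
01100110011 = 819
Sum = 1322 = 10100101010
1s count = 5

odd parity (5 ones in 10100101010)


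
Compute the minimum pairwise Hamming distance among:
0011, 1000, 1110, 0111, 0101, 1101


Comparing all pairs, minimum distance: 1
Can detect 0 errors, correct 0 errors

1


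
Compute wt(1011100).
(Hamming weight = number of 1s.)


Counting 1s in 1011100

4


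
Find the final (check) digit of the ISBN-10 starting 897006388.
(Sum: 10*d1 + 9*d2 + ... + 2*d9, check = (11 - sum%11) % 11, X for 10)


Weighted sum: 299
299 mod 11 = 2

Check digit: 9


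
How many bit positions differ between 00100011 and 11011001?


XOR: 11111010
Count of 1s: 6

6


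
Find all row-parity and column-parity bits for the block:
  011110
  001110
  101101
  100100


Row parities: 0100
Column parities: 011001

Row P: 0100, Col P: 011001, Corner: 1


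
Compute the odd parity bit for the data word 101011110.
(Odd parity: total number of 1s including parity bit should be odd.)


Number of 1s in data: 6
Parity bit: 1

1


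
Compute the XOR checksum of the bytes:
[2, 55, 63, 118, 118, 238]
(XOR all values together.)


XOR chain: 2 ^ 55 ^ 63 ^ 118 ^ 118 ^ 238 = 228

228


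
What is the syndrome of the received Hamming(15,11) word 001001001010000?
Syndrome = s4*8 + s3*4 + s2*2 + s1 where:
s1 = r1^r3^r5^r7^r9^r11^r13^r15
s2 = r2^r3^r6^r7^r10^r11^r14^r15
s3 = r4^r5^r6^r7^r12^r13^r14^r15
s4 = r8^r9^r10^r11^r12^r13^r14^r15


s1=1, s2=1, s3=1, s4=0

Syndrome = 7 (error at position 7)


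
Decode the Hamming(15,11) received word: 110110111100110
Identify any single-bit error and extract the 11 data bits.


Syndrome = 13: error at position 13

Data: 01011100010 (corrected bit 13)


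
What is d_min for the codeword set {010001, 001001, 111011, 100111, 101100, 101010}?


Comparing all pairs, minimum distance: 2
Can detect 1 errors, correct 0 errors

2


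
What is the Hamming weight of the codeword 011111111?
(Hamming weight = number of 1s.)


Counting 1s in 011111111

8


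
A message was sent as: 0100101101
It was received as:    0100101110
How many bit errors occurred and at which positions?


XOR: 0000000011

2 error(s) at position(s): 8, 9


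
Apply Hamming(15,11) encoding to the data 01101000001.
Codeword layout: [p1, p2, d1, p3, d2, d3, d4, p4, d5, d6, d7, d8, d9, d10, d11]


Parity bits: p1=1, p2=0, p3=1, p4=0

100111001000001


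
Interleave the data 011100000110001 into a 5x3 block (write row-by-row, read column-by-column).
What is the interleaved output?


Matrix:
  011
  100
  000
  110
  001
Read columns: 010101001010001

010101001010001


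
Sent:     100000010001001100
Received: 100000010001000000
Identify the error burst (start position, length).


XOR: 000000000000001100

Burst at position 14, length 2


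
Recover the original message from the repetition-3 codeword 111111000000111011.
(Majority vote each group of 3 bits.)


Groups: 111, 111, 000, 000, 111, 011
Majority votes: 110011

110011


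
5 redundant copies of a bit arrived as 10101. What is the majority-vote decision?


Ones: 3 out of 5
Threshold: 3

1 (3/5 voted 1)


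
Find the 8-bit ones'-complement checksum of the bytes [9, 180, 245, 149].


Sum = 583 mod 256 = 71
Complement = 184

184


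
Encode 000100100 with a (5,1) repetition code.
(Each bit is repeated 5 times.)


Each bit -> 5 copies

000000000000000111110000000000111110000000000


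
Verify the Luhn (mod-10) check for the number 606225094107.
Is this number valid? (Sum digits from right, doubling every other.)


Luhn sum = 42
42 mod 10 = 2

Invalid (Luhn sum mod 10 = 2)


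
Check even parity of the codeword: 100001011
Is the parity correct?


Number of 1s: 4

Yes, parity is correct (4 ones)


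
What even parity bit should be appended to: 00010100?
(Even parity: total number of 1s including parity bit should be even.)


Number of 1s in data: 2
Parity bit: 0

0


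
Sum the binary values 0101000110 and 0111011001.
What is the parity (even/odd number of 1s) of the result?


0101000110 = 326
0111011001 = 473
Sum = 799 = 1100011111
1s count = 7

odd parity (7 ones in 1100011111)


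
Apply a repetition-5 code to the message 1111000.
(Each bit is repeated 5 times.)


Each bit -> 5 copies

11111111111111111111000000000000000


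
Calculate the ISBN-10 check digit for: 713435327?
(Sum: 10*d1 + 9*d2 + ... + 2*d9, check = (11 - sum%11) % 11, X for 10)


Weighted sum: 206
206 mod 11 = 8

Check digit: 3


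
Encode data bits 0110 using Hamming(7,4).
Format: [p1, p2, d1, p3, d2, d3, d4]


Parity bits: p1=1, p2=1, p3=0

1100110


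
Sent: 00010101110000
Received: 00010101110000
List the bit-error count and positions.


XOR: 00000000000000

0 errors (received matches sent)


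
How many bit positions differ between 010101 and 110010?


XOR: 100111
Count of 1s: 4

4


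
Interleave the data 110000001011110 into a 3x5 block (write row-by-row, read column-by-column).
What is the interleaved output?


Matrix:
  11000
  00010
  11110
Read columns: 101101001011000

101101001011000


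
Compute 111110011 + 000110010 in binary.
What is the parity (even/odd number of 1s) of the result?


111110011 = 499
000110010 = 50
Sum = 549 = 1000100101
1s count = 4

even parity (4 ones in 1000100101)


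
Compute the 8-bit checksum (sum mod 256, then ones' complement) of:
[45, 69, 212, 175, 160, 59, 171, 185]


Sum = 1076 mod 256 = 52
Complement = 203

203


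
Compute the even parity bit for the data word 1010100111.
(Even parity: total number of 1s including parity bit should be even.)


Number of 1s in data: 6
Parity bit: 0

0


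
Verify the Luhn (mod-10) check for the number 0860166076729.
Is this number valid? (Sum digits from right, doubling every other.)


Luhn sum = 53
53 mod 10 = 3

Invalid (Luhn sum mod 10 = 3)


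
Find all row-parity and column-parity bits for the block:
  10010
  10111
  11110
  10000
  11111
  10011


Row parities: 000111
Column parities: 00111

Row P: 000111, Col P: 00111, Corner: 1


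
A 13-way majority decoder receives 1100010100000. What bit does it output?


Ones: 4 out of 13
Threshold: 7

0 (4/13 voted 1)


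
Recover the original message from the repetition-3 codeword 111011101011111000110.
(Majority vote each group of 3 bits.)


Groups: 111, 011, 101, 011, 111, 000, 110
Majority votes: 1111101

1111101


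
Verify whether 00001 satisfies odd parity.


Number of 1s: 1

Yes, parity is correct (1 ones)


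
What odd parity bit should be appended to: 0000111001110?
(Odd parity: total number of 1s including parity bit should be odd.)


Number of 1s in data: 6
Parity bit: 1

1


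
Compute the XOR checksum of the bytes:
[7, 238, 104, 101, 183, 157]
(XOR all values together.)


XOR chain: 7 ^ 238 ^ 104 ^ 101 ^ 183 ^ 157 = 206

206


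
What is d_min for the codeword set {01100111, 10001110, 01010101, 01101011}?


Comparing all pairs, minimum distance: 2
Can detect 1 errors, correct 0 errors

2


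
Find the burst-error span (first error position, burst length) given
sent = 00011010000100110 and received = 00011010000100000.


XOR: 00000000000000110

Burst at position 14, length 2


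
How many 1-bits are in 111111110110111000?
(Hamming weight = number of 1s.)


Counting 1s in 111111110110111000

13


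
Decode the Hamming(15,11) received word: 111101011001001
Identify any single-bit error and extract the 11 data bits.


Syndrome = 0: no error detected

Data: 10101001001 (no errors)


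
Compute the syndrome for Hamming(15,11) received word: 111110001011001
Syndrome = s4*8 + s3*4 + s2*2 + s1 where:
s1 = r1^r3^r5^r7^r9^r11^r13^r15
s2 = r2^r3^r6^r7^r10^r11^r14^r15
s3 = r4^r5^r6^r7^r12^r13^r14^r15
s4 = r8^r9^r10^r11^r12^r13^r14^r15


s1=0, s2=0, s3=0, s4=0

Syndrome = 0 (no error)


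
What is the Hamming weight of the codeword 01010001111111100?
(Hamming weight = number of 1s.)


Counting 1s in 01010001111111100

10


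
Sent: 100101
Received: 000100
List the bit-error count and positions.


XOR: 100001

2 error(s) at position(s): 0, 5


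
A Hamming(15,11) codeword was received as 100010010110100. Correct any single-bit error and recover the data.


Syndrome = 0: no error detected

Data: 01000110100 (no errors)


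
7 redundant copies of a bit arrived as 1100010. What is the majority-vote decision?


Ones: 3 out of 7
Threshold: 4

0 (3/7 voted 1)


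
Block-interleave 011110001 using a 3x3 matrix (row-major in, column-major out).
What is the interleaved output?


Matrix:
  011
  110
  001
Read columns: 010110101

010110101


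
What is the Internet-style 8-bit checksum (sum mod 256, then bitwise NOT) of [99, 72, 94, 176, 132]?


Sum = 573 mod 256 = 61
Complement = 194

194


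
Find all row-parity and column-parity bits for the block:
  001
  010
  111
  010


Row parities: 1111
Column parities: 110

Row P: 1111, Col P: 110, Corner: 0


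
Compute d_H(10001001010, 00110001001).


XOR: 10111000011
Count of 1s: 6

6


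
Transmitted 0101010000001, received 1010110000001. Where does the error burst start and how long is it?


XOR: 1111100000000

Burst at position 0, length 5


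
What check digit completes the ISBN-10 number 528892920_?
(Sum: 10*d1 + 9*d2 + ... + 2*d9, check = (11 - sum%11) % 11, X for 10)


Weighted sum: 294
294 mod 11 = 8

Check digit: 3


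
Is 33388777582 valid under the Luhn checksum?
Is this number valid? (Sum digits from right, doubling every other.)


Luhn sum = 58
58 mod 10 = 8

Invalid (Luhn sum mod 10 = 8)


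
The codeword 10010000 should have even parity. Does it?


Number of 1s: 2

Yes, parity is correct (2 ones)


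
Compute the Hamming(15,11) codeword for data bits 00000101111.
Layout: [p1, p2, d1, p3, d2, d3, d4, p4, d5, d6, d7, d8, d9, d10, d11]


Parity bits: p1=0, p2=1, p3=0, p4=1

010000010101111


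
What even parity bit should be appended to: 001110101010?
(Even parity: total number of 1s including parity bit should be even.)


Number of 1s in data: 6
Parity bit: 0

0


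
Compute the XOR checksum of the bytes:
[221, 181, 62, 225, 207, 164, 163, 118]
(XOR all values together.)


XOR chain: 221 ^ 181 ^ 62 ^ 225 ^ 207 ^ 164 ^ 163 ^ 118 = 9

9


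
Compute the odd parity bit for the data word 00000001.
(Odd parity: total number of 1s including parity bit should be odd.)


Number of 1s in data: 1
Parity bit: 0

0


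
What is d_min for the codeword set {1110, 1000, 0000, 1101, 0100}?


Comparing all pairs, minimum distance: 1
Can detect 0 errors, correct 0 errors

1


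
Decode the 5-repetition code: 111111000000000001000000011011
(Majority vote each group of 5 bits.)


Groups: 11111, 10000, 00000, 00100, 00000, 11011
Majority votes: 100001

100001


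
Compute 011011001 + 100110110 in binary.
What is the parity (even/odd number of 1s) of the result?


011011001 = 217
100110110 = 310
Sum = 527 = 1000001111
1s count = 5

odd parity (5 ones in 1000001111)


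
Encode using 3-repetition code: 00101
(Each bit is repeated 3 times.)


Each bit -> 3 copies

000000111000111


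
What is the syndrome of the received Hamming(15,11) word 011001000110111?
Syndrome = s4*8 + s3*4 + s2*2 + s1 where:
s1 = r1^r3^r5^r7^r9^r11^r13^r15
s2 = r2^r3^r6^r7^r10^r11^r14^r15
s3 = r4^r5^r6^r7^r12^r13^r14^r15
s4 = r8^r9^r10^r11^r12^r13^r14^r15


s1=0, s2=1, s3=0, s4=1

Syndrome = 10 (error at position 10)


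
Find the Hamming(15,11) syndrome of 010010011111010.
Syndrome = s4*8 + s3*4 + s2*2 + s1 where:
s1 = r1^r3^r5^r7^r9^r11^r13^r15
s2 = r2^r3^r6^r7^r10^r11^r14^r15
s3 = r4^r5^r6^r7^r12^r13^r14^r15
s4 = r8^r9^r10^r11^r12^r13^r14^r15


s1=1, s2=0, s3=1, s4=0

Syndrome = 5 (error at position 5)


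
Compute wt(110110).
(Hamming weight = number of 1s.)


Counting 1s in 110110

4


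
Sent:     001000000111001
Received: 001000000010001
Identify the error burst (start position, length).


XOR: 000000000101000

Burst at position 9, length 3


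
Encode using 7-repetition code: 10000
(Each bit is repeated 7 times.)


Each bit -> 7 copies

11111110000000000000000000000000000


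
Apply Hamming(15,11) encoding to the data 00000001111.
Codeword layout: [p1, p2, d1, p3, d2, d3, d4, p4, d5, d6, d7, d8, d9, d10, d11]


Parity bits: p1=0, p2=0, p3=0, p4=0

000000000001111


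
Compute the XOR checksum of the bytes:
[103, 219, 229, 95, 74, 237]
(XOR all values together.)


XOR chain: 103 ^ 219 ^ 229 ^ 95 ^ 74 ^ 237 = 161

161


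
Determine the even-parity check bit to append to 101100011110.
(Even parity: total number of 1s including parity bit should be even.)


Number of 1s in data: 7
Parity bit: 1

1


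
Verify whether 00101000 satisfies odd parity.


Number of 1s: 2

No, parity error (2 ones)


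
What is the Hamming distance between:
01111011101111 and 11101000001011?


XOR: 10010011100100
Count of 1s: 6

6


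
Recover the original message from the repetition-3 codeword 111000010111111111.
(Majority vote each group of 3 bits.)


Groups: 111, 000, 010, 111, 111, 111
Majority votes: 100111

100111


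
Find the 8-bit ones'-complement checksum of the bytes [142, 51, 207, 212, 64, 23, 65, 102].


Sum = 866 mod 256 = 98
Complement = 157

157


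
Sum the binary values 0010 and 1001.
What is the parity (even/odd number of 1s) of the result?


0010 = 2
1001 = 9
Sum = 11 = 1011
1s count = 3

odd parity (3 ones in 1011)
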